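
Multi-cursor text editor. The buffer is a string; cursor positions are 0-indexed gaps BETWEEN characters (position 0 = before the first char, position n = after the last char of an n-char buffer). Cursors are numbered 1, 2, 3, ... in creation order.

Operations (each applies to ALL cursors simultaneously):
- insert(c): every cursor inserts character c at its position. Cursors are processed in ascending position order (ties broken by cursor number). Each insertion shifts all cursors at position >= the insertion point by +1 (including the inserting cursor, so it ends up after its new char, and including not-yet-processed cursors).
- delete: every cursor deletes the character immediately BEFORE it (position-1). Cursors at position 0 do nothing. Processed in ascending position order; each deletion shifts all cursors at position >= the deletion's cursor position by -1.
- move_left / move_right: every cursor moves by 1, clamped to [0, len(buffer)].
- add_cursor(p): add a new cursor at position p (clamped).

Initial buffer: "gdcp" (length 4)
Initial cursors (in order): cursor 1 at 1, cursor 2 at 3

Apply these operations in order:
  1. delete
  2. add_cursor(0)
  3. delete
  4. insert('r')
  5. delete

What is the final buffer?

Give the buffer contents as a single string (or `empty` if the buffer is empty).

After op 1 (delete): buffer="dp" (len 2), cursors c1@0 c2@1, authorship ..
After op 2 (add_cursor(0)): buffer="dp" (len 2), cursors c1@0 c3@0 c2@1, authorship ..
After op 3 (delete): buffer="p" (len 1), cursors c1@0 c2@0 c3@0, authorship .
After op 4 (insert('r')): buffer="rrrp" (len 4), cursors c1@3 c2@3 c3@3, authorship 123.
After op 5 (delete): buffer="p" (len 1), cursors c1@0 c2@0 c3@0, authorship .

Answer: p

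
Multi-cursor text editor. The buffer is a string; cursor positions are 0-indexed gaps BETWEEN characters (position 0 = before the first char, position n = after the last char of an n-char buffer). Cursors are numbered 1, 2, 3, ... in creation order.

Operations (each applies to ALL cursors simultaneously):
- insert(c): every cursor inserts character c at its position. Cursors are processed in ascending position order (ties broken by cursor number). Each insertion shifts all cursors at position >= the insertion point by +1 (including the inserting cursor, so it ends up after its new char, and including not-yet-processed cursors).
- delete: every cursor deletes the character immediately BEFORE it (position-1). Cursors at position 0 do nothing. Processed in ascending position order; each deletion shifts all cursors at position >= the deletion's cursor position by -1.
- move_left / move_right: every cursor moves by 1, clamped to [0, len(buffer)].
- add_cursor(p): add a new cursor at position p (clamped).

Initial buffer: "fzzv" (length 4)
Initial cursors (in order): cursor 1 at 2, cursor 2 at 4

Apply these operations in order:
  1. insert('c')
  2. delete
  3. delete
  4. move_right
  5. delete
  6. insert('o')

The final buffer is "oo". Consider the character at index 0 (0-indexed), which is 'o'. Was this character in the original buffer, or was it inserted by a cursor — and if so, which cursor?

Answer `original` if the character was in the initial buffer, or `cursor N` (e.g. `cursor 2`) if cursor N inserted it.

Answer: cursor 1

Derivation:
After op 1 (insert('c')): buffer="fzczvc" (len 6), cursors c1@3 c2@6, authorship ..1..2
After op 2 (delete): buffer="fzzv" (len 4), cursors c1@2 c2@4, authorship ....
After op 3 (delete): buffer="fz" (len 2), cursors c1@1 c2@2, authorship ..
After op 4 (move_right): buffer="fz" (len 2), cursors c1@2 c2@2, authorship ..
After op 5 (delete): buffer="" (len 0), cursors c1@0 c2@0, authorship 
After op 6 (insert('o')): buffer="oo" (len 2), cursors c1@2 c2@2, authorship 12
Authorship (.=original, N=cursor N): 1 2
Index 0: author = 1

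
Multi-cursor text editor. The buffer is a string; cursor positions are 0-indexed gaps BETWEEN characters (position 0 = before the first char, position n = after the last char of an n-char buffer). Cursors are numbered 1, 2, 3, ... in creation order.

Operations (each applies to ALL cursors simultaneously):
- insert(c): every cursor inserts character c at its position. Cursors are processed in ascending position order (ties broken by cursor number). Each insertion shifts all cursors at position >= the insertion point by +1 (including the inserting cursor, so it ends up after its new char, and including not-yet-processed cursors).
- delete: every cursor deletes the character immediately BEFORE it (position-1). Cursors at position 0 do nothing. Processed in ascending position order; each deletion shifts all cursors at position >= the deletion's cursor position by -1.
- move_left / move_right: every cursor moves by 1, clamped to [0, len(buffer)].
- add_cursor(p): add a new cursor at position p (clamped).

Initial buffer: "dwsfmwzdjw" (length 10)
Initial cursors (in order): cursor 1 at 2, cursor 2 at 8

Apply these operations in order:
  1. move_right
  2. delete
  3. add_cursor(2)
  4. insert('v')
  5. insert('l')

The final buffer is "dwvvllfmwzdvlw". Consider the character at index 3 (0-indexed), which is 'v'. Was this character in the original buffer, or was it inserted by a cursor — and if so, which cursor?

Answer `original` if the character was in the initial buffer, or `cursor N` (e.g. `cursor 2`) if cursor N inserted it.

After op 1 (move_right): buffer="dwsfmwzdjw" (len 10), cursors c1@3 c2@9, authorship ..........
After op 2 (delete): buffer="dwfmwzdw" (len 8), cursors c1@2 c2@7, authorship ........
After op 3 (add_cursor(2)): buffer="dwfmwzdw" (len 8), cursors c1@2 c3@2 c2@7, authorship ........
After op 4 (insert('v')): buffer="dwvvfmwzdvw" (len 11), cursors c1@4 c3@4 c2@10, authorship ..13.....2.
After op 5 (insert('l')): buffer="dwvvllfmwzdvlw" (len 14), cursors c1@6 c3@6 c2@13, authorship ..1313.....22.
Authorship (.=original, N=cursor N): . . 1 3 1 3 . . . . . 2 2 .
Index 3: author = 3

Answer: cursor 3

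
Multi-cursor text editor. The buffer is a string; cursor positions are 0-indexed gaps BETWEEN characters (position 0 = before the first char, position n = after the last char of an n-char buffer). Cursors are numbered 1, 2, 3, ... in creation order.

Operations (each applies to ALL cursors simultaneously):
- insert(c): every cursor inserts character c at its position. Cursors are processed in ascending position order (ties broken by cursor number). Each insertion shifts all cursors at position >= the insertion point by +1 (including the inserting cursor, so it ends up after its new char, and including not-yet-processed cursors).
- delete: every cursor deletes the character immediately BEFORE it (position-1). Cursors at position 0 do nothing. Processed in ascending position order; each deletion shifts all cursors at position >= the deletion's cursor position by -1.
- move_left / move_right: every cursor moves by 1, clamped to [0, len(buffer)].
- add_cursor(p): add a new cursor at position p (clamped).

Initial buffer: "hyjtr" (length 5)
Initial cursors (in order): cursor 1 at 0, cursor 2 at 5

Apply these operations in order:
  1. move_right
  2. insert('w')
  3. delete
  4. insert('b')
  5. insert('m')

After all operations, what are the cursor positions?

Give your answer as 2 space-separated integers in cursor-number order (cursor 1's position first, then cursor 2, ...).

Answer: 3 9

Derivation:
After op 1 (move_right): buffer="hyjtr" (len 5), cursors c1@1 c2@5, authorship .....
After op 2 (insert('w')): buffer="hwyjtrw" (len 7), cursors c1@2 c2@7, authorship .1....2
After op 3 (delete): buffer="hyjtr" (len 5), cursors c1@1 c2@5, authorship .....
After op 4 (insert('b')): buffer="hbyjtrb" (len 7), cursors c1@2 c2@7, authorship .1....2
After op 5 (insert('m')): buffer="hbmyjtrbm" (len 9), cursors c1@3 c2@9, authorship .11....22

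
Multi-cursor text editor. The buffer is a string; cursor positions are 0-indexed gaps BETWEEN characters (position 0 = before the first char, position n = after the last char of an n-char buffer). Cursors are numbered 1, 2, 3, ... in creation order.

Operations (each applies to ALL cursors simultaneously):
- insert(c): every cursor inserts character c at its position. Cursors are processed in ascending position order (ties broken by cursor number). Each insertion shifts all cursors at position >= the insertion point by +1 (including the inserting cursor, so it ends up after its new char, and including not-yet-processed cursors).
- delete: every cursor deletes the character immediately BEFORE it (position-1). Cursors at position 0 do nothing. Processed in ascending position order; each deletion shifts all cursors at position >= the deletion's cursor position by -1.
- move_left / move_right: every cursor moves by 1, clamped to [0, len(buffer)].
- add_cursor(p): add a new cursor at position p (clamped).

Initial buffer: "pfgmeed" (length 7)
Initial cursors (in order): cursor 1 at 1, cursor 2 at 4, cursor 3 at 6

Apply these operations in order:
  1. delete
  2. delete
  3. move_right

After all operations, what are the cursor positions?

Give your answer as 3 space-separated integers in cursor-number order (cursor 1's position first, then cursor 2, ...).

After op 1 (delete): buffer="fged" (len 4), cursors c1@0 c2@2 c3@3, authorship ....
After op 2 (delete): buffer="fd" (len 2), cursors c1@0 c2@1 c3@1, authorship ..
After op 3 (move_right): buffer="fd" (len 2), cursors c1@1 c2@2 c3@2, authorship ..

Answer: 1 2 2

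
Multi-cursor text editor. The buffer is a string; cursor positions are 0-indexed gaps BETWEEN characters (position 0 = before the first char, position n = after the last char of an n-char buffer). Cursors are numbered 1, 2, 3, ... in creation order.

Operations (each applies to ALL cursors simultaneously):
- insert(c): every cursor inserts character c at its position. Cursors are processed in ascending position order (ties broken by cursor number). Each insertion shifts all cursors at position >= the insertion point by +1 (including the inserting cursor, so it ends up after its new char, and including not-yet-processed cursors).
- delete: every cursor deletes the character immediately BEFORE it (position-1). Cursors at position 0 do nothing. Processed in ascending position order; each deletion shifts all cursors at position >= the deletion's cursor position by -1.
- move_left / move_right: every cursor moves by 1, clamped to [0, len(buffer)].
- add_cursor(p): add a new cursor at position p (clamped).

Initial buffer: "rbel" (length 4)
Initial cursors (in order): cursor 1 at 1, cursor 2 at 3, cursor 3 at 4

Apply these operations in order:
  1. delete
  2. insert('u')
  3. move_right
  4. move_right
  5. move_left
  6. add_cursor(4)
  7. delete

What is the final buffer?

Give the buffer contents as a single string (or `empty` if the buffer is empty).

Answer: empty

Derivation:
After op 1 (delete): buffer="b" (len 1), cursors c1@0 c2@1 c3@1, authorship .
After op 2 (insert('u')): buffer="ubuu" (len 4), cursors c1@1 c2@4 c3@4, authorship 1.23
After op 3 (move_right): buffer="ubuu" (len 4), cursors c1@2 c2@4 c3@4, authorship 1.23
After op 4 (move_right): buffer="ubuu" (len 4), cursors c1@3 c2@4 c3@4, authorship 1.23
After op 5 (move_left): buffer="ubuu" (len 4), cursors c1@2 c2@3 c3@3, authorship 1.23
After op 6 (add_cursor(4)): buffer="ubuu" (len 4), cursors c1@2 c2@3 c3@3 c4@4, authorship 1.23
After op 7 (delete): buffer="" (len 0), cursors c1@0 c2@0 c3@0 c4@0, authorship 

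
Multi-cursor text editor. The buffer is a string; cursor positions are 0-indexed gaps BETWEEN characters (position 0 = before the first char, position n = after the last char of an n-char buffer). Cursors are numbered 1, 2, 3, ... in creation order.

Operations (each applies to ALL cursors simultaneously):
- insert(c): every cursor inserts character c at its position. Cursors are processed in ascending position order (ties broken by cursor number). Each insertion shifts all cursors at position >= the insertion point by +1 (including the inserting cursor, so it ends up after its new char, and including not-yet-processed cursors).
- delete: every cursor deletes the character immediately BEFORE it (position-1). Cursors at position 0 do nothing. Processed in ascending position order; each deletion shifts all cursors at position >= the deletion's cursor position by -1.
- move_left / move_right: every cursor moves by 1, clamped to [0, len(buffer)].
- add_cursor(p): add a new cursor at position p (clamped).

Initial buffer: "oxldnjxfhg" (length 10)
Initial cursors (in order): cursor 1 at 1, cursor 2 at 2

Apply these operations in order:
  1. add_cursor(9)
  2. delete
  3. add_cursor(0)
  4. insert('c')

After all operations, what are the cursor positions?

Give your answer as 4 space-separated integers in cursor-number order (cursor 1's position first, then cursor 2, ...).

Answer: 3 3 10 3

Derivation:
After op 1 (add_cursor(9)): buffer="oxldnjxfhg" (len 10), cursors c1@1 c2@2 c3@9, authorship ..........
After op 2 (delete): buffer="ldnjxfg" (len 7), cursors c1@0 c2@0 c3@6, authorship .......
After op 3 (add_cursor(0)): buffer="ldnjxfg" (len 7), cursors c1@0 c2@0 c4@0 c3@6, authorship .......
After op 4 (insert('c')): buffer="cccldnjxfcg" (len 11), cursors c1@3 c2@3 c4@3 c3@10, authorship 124......3.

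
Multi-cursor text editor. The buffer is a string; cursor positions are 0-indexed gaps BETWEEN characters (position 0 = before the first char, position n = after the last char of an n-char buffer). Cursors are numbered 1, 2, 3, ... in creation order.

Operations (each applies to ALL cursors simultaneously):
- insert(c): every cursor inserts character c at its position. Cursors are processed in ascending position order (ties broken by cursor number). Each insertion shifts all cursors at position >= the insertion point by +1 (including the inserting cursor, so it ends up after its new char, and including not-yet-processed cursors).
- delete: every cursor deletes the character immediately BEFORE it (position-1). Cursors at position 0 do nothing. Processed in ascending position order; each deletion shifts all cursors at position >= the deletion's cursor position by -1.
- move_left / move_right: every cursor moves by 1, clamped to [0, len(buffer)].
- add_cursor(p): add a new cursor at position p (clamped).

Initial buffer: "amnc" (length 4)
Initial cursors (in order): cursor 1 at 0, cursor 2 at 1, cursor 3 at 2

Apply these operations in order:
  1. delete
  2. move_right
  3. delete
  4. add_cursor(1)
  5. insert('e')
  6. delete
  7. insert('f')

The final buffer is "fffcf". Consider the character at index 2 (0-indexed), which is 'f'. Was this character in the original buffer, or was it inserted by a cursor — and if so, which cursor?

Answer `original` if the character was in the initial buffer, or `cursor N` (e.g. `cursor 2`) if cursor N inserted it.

After op 1 (delete): buffer="nc" (len 2), cursors c1@0 c2@0 c3@0, authorship ..
After op 2 (move_right): buffer="nc" (len 2), cursors c1@1 c2@1 c3@1, authorship ..
After op 3 (delete): buffer="c" (len 1), cursors c1@0 c2@0 c3@0, authorship .
After op 4 (add_cursor(1)): buffer="c" (len 1), cursors c1@0 c2@0 c3@0 c4@1, authorship .
After op 5 (insert('e')): buffer="eeece" (len 5), cursors c1@3 c2@3 c3@3 c4@5, authorship 123.4
After op 6 (delete): buffer="c" (len 1), cursors c1@0 c2@0 c3@0 c4@1, authorship .
After op 7 (insert('f')): buffer="fffcf" (len 5), cursors c1@3 c2@3 c3@3 c4@5, authorship 123.4
Authorship (.=original, N=cursor N): 1 2 3 . 4
Index 2: author = 3

Answer: cursor 3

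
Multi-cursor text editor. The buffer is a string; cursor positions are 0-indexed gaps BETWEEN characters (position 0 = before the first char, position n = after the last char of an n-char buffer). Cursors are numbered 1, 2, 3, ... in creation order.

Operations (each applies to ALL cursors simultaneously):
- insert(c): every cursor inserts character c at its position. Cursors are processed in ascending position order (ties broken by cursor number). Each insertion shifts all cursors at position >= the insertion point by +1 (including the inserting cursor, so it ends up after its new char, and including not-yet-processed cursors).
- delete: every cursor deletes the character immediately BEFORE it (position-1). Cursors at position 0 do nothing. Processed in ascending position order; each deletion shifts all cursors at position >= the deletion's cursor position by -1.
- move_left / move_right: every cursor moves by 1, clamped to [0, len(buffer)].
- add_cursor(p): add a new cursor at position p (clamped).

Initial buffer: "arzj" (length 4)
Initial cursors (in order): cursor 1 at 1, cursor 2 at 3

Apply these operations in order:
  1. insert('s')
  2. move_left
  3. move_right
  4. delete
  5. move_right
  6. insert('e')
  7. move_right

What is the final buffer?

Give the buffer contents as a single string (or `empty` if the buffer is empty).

After op 1 (insert('s')): buffer="asrzsj" (len 6), cursors c1@2 c2@5, authorship .1..2.
After op 2 (move_left): buffer="asrzsj" (len 6), cursors c1@1 c2@4, authorship .1..2.
After op 3 (move_right): buffer="asrzsj" (len 6), cursors c1@2 c2@5, authorship .1..2.
After op 4 (delete): buffer="arzj" (len 4), cursors c1@1 c2@3, authorship ....
After op 5 (move_right): buffer="arzj" (len 4), cursors c1@2 c2@4, authorship ....
After op 6 (insert('e')): buffer="arezje" (len 6), cursors c1@3 c2@6, authorship ..1..2
After op 7 (move_right): buffer="arezje" (len 6), cursors c1@4 c2@6, authorship ..1..2

Answer: arezje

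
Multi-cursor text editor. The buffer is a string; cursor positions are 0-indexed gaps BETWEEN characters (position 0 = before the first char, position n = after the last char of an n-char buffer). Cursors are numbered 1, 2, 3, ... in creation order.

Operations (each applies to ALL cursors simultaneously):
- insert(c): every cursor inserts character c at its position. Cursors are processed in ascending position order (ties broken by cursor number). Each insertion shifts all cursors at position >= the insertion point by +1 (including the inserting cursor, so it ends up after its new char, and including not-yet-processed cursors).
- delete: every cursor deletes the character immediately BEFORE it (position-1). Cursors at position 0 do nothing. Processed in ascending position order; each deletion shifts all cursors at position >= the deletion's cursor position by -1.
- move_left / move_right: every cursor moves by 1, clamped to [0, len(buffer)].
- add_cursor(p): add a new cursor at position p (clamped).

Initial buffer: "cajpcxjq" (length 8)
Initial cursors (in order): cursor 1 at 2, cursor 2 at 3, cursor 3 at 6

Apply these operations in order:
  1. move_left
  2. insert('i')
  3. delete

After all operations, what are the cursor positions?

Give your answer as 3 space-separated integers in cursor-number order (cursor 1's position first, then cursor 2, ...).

Answer: 1 2 5

Derivation:
After op 1 (move_left): buffer="cajpcxjq" (len 8), cursors c1@1 c2@2 c3@5, authorship ........
After op 2 (insert('i')): buffer="ciaijpcixjq" (len 11), cursors c1@2 c2@4 c3@8, authorship .1.2...3...
After op 3 (delete): buffer="cajpcxjq" (len 8), cursors c1@1 c2@2 c3@5, authorship ........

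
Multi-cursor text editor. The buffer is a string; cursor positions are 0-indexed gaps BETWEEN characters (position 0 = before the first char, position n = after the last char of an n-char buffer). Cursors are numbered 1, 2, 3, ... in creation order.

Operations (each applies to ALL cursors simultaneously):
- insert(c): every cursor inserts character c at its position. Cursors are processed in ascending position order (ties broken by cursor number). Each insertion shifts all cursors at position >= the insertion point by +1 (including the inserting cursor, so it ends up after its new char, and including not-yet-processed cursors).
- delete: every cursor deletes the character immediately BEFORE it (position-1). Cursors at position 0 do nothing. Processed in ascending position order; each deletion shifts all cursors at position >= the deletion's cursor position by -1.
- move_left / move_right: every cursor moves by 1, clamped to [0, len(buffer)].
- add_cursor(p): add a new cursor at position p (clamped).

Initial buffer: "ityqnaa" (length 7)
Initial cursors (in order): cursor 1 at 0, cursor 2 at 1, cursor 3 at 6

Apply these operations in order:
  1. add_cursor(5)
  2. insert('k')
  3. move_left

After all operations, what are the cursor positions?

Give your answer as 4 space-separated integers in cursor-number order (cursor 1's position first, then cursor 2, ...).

Answer: 0 2 9 7

Derivation:
After op 1 (add_cursor(5)): buffer="ityqnaa" (len 7), cursors c1@0 c2@1 c4@5 c3@6, authorship .......
After op 2 (insert('k')): buffer="kiktyqnkaka" (len 11), cursors c1@1 c2@3 c4@8 c3@10, authorship 1.2....4.3.
After op 3 (move_left): buffer="kiktyqnkaka" (len 11), cursors c1@0 c2@2 c4@7 c3@9, authorship 1.2....4.3.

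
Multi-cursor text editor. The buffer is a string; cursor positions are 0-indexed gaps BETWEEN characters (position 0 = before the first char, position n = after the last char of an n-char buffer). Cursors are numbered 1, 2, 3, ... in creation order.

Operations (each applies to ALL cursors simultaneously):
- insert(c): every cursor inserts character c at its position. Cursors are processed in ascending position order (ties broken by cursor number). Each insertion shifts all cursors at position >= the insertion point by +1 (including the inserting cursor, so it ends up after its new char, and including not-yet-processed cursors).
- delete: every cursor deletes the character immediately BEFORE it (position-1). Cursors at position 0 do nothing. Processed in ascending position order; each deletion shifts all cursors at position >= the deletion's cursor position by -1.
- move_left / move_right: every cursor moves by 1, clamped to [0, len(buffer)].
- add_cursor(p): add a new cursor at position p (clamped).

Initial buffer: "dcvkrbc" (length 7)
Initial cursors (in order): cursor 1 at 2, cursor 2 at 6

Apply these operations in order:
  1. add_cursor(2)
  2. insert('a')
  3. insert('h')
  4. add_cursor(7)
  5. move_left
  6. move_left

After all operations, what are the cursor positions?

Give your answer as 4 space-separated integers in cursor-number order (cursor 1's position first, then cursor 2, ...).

Answer: 4 10 4 5

Derivation:
After op 1 (add_cursor(2)): buffer="dcvkrbc" (len 7), cursors c1@2 c3@2 c2@6, authorship .......
After op 2 (insert('a')): buffer="dcaavkrbac" (len 10), cursors c1@4 c3@4 c2@9, authorship ..13....2.
After op 3 (insert('h')): buffer="dcaahhvkrbahc" (len 13), cursors c1@6 c3@6 c2@12, authorship ..1313....22.
After op 4 (add_cursor(7)): buffer="dcaahhvkrbahc" (len 13), cursors c1@6 c3@6 c4@7 c2@12, authorship ..1313....22.
After op 5 (move_left): buffer="dcaahhvkrbahc" (len 13), cursors c1@5 c3@5 c4@6 c2@11, authorship ..1313....22.
After op 6 (move_left): buffer="dcaahhvkrbahc" (len 13), cursors c1@4 c3@4 c4@5 c2@10, authorship ..1313....22.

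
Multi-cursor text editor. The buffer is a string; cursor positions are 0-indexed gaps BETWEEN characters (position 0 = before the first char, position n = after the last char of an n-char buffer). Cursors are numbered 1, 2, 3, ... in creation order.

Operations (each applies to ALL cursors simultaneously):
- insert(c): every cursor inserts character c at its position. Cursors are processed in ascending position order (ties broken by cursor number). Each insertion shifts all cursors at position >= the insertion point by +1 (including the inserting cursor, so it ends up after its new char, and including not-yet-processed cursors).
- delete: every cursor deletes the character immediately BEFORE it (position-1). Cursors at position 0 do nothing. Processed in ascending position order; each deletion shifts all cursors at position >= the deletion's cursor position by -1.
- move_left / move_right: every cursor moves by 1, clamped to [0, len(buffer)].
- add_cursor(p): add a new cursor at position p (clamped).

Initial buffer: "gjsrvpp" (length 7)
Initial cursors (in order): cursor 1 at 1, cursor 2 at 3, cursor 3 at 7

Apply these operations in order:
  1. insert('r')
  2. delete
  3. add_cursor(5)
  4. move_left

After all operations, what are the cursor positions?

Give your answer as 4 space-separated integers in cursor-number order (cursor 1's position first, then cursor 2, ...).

Answer: 0 2 6 4

Derivation:
After op 1 (insert('r')): buffer="grjsrrvppr" (len 10), cursors c1@2 c2@5 c3@10, authorship .1..2....3
After op 2 (delete): buffer="gjsrvpp" (len 7), cursors c1@1 c2@3 c3@7, authorship .......
After op 3 (add_cursor(5)): buffer="gjsrvpp" (len 7), cursors c1@1 c2@3 c4@5 c3@7, authorship .......
After op 4 (move_left): buffer="gjsrvpp" (len 7), cursors c1@0 c2@2 c4@4 c3@6, authorship .......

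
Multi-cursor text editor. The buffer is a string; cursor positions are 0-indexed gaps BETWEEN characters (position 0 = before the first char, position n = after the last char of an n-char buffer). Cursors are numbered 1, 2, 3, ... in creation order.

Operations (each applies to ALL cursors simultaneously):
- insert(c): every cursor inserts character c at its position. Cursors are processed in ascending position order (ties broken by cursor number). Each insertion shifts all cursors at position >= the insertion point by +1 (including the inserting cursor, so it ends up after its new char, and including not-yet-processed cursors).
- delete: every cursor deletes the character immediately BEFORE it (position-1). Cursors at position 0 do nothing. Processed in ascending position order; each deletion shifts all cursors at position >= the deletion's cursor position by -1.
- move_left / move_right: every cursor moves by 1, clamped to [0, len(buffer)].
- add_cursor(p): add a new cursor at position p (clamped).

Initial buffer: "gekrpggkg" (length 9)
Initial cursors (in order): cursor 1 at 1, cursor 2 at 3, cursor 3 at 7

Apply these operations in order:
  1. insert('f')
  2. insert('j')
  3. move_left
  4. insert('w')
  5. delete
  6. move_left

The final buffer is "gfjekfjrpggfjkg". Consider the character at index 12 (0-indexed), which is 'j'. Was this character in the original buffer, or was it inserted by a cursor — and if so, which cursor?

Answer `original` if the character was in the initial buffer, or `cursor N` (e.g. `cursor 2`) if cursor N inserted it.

After op 1 (insert('f')): buffer="gfekfrpggfkg" (len 12), cursors c1@2 c2@5 c3@10, authorship .1..2....3..
After op 2 (insert('j')): buffer="gfjekfjrpggfjkg" (len 15), cursors c1@3 c2@7 c3@13, authorship .11..22....33..
After op 3 (move_left): buffer="gfjekfjrpggfjkg" (len 15), cursors c1@2 c2@6 c3@12, authorship .11..22....33..
After op 4 (insert('w')): buffer="gfwjekfwjrpggfwjkg" (len 18), cursors c1@3 c2@8 c3@15, authorship .111..222....333..
After op 5 (delete): buffer="gfjekfjrpggfjkg" (len 15), cursors c1@2 c2@6 c3@12, authorship .11..22....33..
After op 6 (move_left): buffer="gfjekfjrpggfjkg" (len 15), cursors c1@1 c2@5 c3@11, authorship .11..22....33..
Authorship (.=original, N=cursor N): . 1 1 . . 2 2 . . . . 3 3 . .
Index 12: author = 3

Answer: cursor 3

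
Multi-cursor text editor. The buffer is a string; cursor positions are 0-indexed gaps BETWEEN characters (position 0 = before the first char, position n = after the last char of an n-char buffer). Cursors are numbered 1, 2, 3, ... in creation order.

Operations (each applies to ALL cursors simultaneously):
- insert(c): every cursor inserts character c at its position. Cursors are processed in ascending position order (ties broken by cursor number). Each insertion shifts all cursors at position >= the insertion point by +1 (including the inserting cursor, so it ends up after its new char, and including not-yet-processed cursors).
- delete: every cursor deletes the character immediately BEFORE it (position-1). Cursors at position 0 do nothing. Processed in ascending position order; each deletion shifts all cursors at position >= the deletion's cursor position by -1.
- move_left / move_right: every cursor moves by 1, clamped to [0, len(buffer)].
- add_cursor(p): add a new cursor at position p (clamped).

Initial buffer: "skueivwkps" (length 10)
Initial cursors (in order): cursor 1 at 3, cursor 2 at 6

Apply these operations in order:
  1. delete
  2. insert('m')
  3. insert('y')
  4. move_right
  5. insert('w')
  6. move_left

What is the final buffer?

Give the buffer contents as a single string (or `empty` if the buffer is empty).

After op 1 (delete): buffer="skeiwkps" (len 8), cursors c1@2 c2@4, authorship ........
After op 2 (insert('m')): buffer="skmeimwkps" (len 10), cursors c1@3 c2@6, authorship ..1..2....
After op 3 (insert('y')): buffer="skmyeimywkps" (len 12), cursors c1@4 c2@8, authorship ..11..22....
After op 4 (move_right): buffer="skmyeimywkps" (len 12), cursors c1@5 c2@9, authorship ..11..22....
After op 5 (insert('w')): buffer="skmyewimywwkps" (len 14), cursors c1@6 c2@11, authorship ..11.1.22.2...
After op 6 (move_left): buffer="skmyewimywwkps" (len 14), cursors c1@5 c2@10, authorship ..11.1.22.2...

Answer: skmyewimywwkps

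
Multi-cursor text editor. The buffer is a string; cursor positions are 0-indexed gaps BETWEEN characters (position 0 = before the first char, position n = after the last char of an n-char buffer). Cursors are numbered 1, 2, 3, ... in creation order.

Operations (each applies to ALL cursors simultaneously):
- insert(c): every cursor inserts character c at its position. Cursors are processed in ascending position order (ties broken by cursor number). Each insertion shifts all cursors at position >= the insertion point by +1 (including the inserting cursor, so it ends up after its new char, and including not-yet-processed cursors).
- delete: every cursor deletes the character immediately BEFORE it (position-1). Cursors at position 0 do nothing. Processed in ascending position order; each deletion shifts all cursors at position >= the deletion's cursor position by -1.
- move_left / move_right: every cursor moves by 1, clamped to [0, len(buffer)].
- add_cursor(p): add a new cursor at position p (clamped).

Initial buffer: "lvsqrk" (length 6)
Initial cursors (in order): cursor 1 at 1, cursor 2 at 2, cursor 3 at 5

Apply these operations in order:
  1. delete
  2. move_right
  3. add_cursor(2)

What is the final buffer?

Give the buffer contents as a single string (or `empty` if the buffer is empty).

Answer: sqk

Derivation:
After op 1 (delete): buffer="sqk" (len 3), cursors c1@0 c2@0 c3@2, authorship ...
After op 2 (move_right): buffer="sqk" (len 3), cursors c1@1 c2@1 c3@3, authorship ...
After op 3 (add_cursor(2)): buffer="sqk" (len 3), cursors c1@1 c2@1 c4@2 c3@3, authorship ...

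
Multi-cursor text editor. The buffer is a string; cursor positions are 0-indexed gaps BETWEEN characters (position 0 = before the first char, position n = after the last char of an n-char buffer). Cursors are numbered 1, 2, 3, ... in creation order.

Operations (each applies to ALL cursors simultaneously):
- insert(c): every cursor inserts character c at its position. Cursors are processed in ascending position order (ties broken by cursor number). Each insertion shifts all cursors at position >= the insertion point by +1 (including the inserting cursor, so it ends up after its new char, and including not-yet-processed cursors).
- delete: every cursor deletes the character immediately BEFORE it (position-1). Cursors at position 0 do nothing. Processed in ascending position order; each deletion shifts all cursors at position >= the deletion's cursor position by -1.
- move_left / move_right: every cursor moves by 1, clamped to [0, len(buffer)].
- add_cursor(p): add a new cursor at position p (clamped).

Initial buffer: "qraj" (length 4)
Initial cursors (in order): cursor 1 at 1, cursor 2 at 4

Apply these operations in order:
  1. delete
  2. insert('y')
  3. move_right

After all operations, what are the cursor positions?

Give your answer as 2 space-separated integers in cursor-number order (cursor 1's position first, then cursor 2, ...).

After op 1 (delete): buffer="ra" (len 2), cursors c1@0 c2@2, authorship ..
After op 2 (insert('y')): buffer="yray" (len 4), cursors c1@1 c2@4, authorship 1..2
After op 3 (move_right): buffer="yray" (len 4), cursors c1@2 c2@4, authorship 1..2

Answer: 2 4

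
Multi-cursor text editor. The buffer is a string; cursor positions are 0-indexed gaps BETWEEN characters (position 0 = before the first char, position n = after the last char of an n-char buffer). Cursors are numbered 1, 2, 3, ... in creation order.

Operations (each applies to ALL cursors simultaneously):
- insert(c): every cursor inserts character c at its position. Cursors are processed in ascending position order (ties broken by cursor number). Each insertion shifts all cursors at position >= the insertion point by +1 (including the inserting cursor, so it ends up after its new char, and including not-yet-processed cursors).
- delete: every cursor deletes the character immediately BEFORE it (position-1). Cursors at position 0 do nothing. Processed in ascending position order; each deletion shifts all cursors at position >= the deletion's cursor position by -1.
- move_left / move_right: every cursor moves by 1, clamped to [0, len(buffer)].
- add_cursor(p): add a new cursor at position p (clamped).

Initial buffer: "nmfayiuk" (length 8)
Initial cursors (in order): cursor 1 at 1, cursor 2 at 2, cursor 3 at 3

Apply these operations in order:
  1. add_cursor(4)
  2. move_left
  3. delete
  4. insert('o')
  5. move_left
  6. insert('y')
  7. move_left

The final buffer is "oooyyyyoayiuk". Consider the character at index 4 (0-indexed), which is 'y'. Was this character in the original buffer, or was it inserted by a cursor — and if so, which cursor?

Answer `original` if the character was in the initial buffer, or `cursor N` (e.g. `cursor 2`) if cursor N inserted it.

Answer: cursor 2

Derivation:
After op 1 (add_cursor(4)): buffer="nmfayiuk" (len 8), cursors c1@1 c2@2 c3@3 c4@4, authorship ........
After op 2 (move_left): buffer="nmfayiuk" (len 8), cursors c1@0 c2@1 c3@2 c4@3, authorship ........
After op 3 (delete): buffer="ayiuk" (len 5), cursors c1@0 c2@0 c3@0 c4@0, authorship .....
After op 4 (insert('o')): buffer="ooooayiuk" (len 9), cursors c1@4 c2@4 c3@4 c4@4, authorship 1234.....
After op 5 (move_left): buffer="ooooayiuk" (len 9), cursors c1@3 c2@3 c3@3 c4@3, authorship 1234.....
After op 6 (insert('y')): buffer="oooyyyyoayiuk" (len 13), cursors c1@7 c2@7 c3@7 c4@7, authorship 12312344.....
After op 7 (move_left): buffer="oooyyyyoayiuk" (len 13), cursors c1@6 c2@6 c3@6 c4@6, authorship 12312344.....
Authorship (.=original, N=cursor N): 1 2 3 1 2 3 4 4 . . . . .
Index 4: author = 2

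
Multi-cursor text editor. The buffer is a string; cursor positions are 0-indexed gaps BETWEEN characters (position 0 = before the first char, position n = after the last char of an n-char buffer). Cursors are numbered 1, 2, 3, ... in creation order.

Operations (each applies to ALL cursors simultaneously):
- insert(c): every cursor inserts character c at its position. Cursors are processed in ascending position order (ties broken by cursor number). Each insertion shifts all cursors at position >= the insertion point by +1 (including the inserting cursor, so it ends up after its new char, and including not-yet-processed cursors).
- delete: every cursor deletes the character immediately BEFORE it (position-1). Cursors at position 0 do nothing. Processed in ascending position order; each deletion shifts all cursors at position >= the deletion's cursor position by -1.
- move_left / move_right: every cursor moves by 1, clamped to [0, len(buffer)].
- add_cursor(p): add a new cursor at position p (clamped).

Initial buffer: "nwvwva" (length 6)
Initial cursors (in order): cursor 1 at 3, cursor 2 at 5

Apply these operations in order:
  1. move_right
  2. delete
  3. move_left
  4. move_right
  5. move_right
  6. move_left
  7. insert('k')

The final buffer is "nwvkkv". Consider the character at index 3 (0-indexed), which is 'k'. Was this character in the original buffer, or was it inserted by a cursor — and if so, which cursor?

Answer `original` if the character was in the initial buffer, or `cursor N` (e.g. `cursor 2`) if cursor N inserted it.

After op 1 (move_right): buffer="nwvwva" (len 6), cursors c1@4 c2@6, authorship ......
After op 2 (delete): buffer="nwvv" (len 4), cursors c1@3 c2@4, authorship ....
After op 3 (move_left): buffer="nwvv" (len 4), cursors c1@2 c2@3, authorship ....
After op 4 (move_right): buffer="nwvv" (len 4), cursors c1@3 c2@4, authorship ....
After op 5 (move_right): buffer="nwvv" (len 4), cursors c1@4 c2@4, authorship ....
After op 6 (move_left): buffer="nwvv" (len 4), cursors c1@3 c2@3, authorship ....
After op 7 (insert('k')): buffer="nwvkkv" (len 6), cursors c1@5 c2@5, authorship ...12.
Authorship (.=original, N=cursor N): . . . 1 2 .
Index 3: author = 1

Answer: cursor 1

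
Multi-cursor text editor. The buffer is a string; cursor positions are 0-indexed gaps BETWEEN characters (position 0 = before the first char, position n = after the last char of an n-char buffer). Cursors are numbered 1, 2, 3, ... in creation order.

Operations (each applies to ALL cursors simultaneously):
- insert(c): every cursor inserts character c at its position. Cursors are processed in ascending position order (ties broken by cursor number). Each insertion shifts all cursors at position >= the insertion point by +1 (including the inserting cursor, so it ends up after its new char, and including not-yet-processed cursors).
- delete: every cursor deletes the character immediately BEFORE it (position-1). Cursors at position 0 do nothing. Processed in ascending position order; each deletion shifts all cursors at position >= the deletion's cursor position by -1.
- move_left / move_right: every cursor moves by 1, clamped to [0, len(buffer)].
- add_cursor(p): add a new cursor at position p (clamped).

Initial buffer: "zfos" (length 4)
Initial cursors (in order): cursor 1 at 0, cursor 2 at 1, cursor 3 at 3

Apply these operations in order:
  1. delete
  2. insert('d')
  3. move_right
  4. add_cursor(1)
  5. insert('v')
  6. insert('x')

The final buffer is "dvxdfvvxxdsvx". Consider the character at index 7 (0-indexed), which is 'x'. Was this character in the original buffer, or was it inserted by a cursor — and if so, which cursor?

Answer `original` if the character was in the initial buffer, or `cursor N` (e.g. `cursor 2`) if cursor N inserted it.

After op 1 (delete): buffer="fs" (len 2), cursors c1@0 c2@0 c3@1, authorship ..
After op 2 (insert('d')): buffer="ddfds" (len 5), cursors c1@2 c2@2 c3@4, authorship 12.3.
After op 3 (move_right): buffer="ddfds" (len 5), cursors c1@3 c2@3 c3@5, authorship 12.3.
After op 4 (add_cursor(1)): buffer="ddfds" (len 5), cursors c4@1 c1@3 c2@3 c3@5, authorship 12.3.
After op 5 (insert('v')): buffer="dvdfvvdsv" (len 9), cursors c4@2 c1@6 c2@6 c3@9, authorship 142.123.3
After op 6 (insert('x')): buffer="dvxdfvvxxdsvx" (len 13), cursors c4@3 c1@9 c2@9 c3@13, authorship 1442.12123.33
Authorship (.=original, N=cursor N): 1 4 4 2 . 1 2 1 2 3 . 3 3
Index 7: author = 1

Answer: cursor 1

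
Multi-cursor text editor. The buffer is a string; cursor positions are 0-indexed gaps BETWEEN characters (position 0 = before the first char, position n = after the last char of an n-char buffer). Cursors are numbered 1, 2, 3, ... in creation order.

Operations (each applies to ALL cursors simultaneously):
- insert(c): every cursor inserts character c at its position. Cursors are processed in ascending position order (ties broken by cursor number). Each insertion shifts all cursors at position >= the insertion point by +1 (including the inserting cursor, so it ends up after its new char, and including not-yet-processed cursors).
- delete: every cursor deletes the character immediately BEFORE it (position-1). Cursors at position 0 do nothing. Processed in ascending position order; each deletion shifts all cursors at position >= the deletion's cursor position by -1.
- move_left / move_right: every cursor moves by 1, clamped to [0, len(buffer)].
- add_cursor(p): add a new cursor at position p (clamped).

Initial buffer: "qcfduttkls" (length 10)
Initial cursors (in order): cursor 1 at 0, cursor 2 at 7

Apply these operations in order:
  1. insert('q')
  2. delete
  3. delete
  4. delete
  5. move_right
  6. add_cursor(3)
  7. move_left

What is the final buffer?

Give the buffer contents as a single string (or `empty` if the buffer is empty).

Answer: qcfdukls

Derivation:
After op 1 (insert('q')): buffer="qqcfduttqkls" (len 12), cursors c1@1 c2@9, authorship 1.......2...
After op 2 (delete): buffer="qcfduttkls" (len 10), cursors c1@0 c2@7, authorship ..........
After op 3 (delete): buffer="qcfdutkls" (len 9), cursors c1@0 c2@6, authorship .........
After op 4 (delete): buffer="qcfdukls" (len 8), cursors c1@0 c2@5, authorship ........
After op 5 (move_right): buffer="qcfdukls" (len 8), cursors c1@1 c2@6, authorship ........
After op 6 (add_cursor(3)): buffer="qcfdukls" (len 8), cursors c1@1 c3@3 c2@6, authorship ........
After op 7 (move_left): buffer="qcfdukls" (len 8), cursors c1@0 c3@2 c2@5, authorship ........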